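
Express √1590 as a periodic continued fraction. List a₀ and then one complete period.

[39; 1, 6, 1, 78]

a₀ = ⌊√1590⌋ = 39.
With m₀=0, d₀=1 and mₖ₊₁ = dₖaₖ − mₖ, dₖ₊₁ = (n − mₖ₊₁²)/dₖ, aₖ₊₁ = ⌊(a₀+mₖ₊₁)/dₖ₊₁⌋:
  k=1: m=39, d=69, a=1
  k=2: m=30, d=10, a=6
  k=3: m=30, d=69, a=1
  k=4: m=39, d=1, a=78
d=1 and a=2a₀=78 at k=4, so the next step gives (m, d) = (39, 69) again — its k=1 value — and the period has length 4.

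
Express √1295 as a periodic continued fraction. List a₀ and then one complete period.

a₀ = ⌊√1295⌋ = 35.
With m₀=0, d₀=1 and mₖ₊₁ = dₖaₖ − mₖ, dₖ₊₁ = (n − mₖ₊₁²)/dₖ, aₖ₊₁ = ⌊(a₀+mₖ₊₁)/dₖ₊₁⌋:
  k=1: m=35, d=70, a=1
  k=2: m=35, d=1, a=70
d=1 and a=2a₀=70 at k=2, so the next step gives (m, d) = (35, 70) again — its k=1 value — and the period has length 2.

[35; 1, 70]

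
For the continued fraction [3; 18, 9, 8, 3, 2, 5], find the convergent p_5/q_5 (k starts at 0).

29269/9580

Using pₖ = aₖpₖ₋₁ + pₖ₋₂, qₖ = aₖqₖ₋₁ + qₖ₋₂ (with p₋₁=1, p₋₂=0, q₋₁=0, q₋₂=1):
  k=0: a=3, p=3, q=1
  k=1: a=18, p=55, q=18
  k=2: a=9, p=498, q=163
  k=3: a=8, p=4039, q=1322
  k=4: a=3, p=12615, q=4129
  k=5: a=2, p=29269, q=9580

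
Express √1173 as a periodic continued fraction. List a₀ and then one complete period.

[34; 4, 68]

a₀ = ⌊√1173⌋ = 34.
With m₀=0, d₀=1 and mₖ₊₁ = dₖaₖ − mₖ, dₖ₊₁ = (n − mₖ₊₁²)/dₖ, aₖ₊₁ = ⌊(a₀+mₖ₊₁)/dₖ₊₁⌋:
  k=1: m=34, d=17, a=4
  k=2: m=34, d=1, a=68
d=1 and a=2a₀=68 at k=2, so the next step gives (m, d) = (34, 17) again — its k=1 value — and the period has length 2.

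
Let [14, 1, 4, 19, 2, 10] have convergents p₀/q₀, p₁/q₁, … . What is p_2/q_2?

Using pₖ = aₖpₖ₋₁ + pₖ₋₂, qₖ = aₖqₖ₋₁ + qₖ₋₂ (with p₋₁=1, p₋₂=0, q₋₁=0, q₋₂=1):
  k=0: a=14, p=14, q=1
  k=1: a=1, p=15, q=1
  k=2: a=4, p=74, q=5

74/5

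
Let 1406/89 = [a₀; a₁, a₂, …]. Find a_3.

1

1406 = 15·89 + 71   →  a_0 = 15
89 = 1·71 + 18   →  a_1 = 1
71 = 3·18 + 17   →  a_2 = 3
18 = 1·17 + 1   →  a_3 = 1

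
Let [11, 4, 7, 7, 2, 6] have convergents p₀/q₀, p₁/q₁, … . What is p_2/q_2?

Using pₖ = aₖpₖ₋₁ + pₖ₋₂, qₖ = aₖqₖ₋₁ + qₖ₋₂ (with p₋₁=1, p₋₂=0, q₋₁=0, q₋₂=1):
  k=0: a=11, p=11, q=1
  k=1: a=4, p=45, q=4
  k=2: a=7, p=326, q=29

326/29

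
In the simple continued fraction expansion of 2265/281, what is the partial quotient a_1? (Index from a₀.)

2265 = 8·281 + 17   →  a_0 = 8
281 = 16·17 + 9   →  a_1 = 16

16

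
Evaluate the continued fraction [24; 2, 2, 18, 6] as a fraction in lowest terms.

13592/557

Using pₖ = aₖpₖ₋₁ + pₖ₋₂ and qₖ = aₖqₖ₋₁ + qₖ₋₂:
  k=0: a=24, p=24, q=1
  k=1: a=2, p=49, q=2
  k=2: a=2, p=122, q=5
  k=3: a=18, p=2245, q=92
  k=4: a=6, p=13592, q=557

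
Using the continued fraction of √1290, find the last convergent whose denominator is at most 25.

√1290 = [35; 1, 10, 1, 70, …] (period length 4).
Convergents:
  p_0/q_0 = 35/1
  p_1/q_1 = 36/1
  p_2/q_2 = 395/11
  p_3/q_3 = 431/12
  p_4/q_4 = 30565/851
q_3 = 12 ≤ 25 < 851 = q_4, so the answer is 431/12.

431/12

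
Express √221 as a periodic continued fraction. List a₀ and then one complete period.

[14; 1, 6, 2, 6, 1, 28]

a₀ = ⌊√221⌋ = 14.
With m₀=0, d₀=1 and mₖ₊₁ = dₖaₖ − mₖ, dₖ₊₁ = (n − mₖ₊₁²)/dₖ, aₖ₊₁ = ⌊(a₀+mₖ₊₁)/dₖ₊₁⌋:
  k=1: m=14, d=25, a=1
  k=2: m=11, d=4, a=6
  k=3: m=13, d=13, a=2
  k=4: m=13, d=4, a=6
  k=5: m=11, d=25, a=1
  k=6: m=14, d=1, a=28
d=1 and a=2a₀=28 at k=6, so the next step gives (m, d) = (14, 25) again — its k=1 value — and the period has length 6.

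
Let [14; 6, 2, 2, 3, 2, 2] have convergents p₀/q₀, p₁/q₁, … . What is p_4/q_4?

1543/109

Using pₖ = aₖpₖ₋₁ + pₖ₋₂, qₖ = aₖqₖ₋₁ + qₖ₋₂ (with p₋₁=1, p₋₂=0, q₋₁=0, q₋₂=1):
  k=0: a=14, p=14, q=1
  k=1: a=6, p=85, q=6
  k=2: a=2, p=184, q=13
  k=3: a=2, p=453, q=32
  k=4: a=3, p=1543, q=109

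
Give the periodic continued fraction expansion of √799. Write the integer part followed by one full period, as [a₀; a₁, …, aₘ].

a₀ = ⌊√799⌋ = 28.
With m₀=0, d₀=1 and mₖ₊₁ = dₖaₖ − mₖ, dₖ₊₁ = (n − mₖ₊₁²)/dₖ, aₖ₊₁ = ⌊(a₀+mₖ₊₁)/dₖ₊₁⌋:
  k=1: m=28, d=15, a=3
  k=2: m=17, d=34, a=1
  k=3: m=17, d=15, a=3
  k=4: m=28, d=1, a=56
d=1 and a=2a₀=56 at k=4, so the next step gives (m, d) = (28, 15) again — its k=1 value — and the period has length 4.

[28; 3, 1, 3, 56]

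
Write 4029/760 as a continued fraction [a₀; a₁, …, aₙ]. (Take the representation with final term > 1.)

4029 = 5×760 + 229
760 = 3×229 + 73
229 = 3×73 + 10
73 = 7×10 + 3
10 = 3×3 + 1
3 = 3×1 + 0  (stop)
So 4029/760 = [5; 3, 3, 7, 3, 3].

[5; 3, 3, 7, 3, 3]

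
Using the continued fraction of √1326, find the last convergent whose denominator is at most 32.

√1326 = [36; 2, 2, 2, 2, 2, 72, …] (period length 6).
Convergents:
  p_0/q_0 = 36/1
  p_1/q_1 = 73/2
  p_2/q_2 = 182/5
  p_3/q_3 = 437/12
  p_4/q_4 = 1056/29
  p_5/q_5 = 2549/70
q_4 = 29 ≤ 32 < 70 = q_5, so the answer is 1056/29.

1056/29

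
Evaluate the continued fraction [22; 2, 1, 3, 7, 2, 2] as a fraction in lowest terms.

Fold from the inside: start with 2/1.
  2 + 1/2 = 5/2
  7 + 2/5 = 37/5
  3 + 5/37 = 116/37
  1 + 37/116 = 153/116
  2 + 116/153 = 422/153
  22 + 153/422 = 9437/422

9437/422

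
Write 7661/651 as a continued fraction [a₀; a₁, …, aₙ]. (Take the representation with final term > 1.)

[11; 1, 3, 3, 4, 1, 2, 3]

7661 = 11×651 + 500
651 = 1×500 + 151
500 = 3×151 + 47
151 = 3×47 + 10
47 = 4×10 + 7
10 = 1×7 + 3
7 = 2×3 + 1
3 = 3×1 + 0  (stop)
So 7661/651 = [11; 1, 3, 3, 4, 1, 2, 3].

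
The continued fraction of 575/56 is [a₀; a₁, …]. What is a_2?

575 = 10·56 + 15   →  a_0 = 10
56 = 3·15 + 11   →  a_1 = 3
15 = 1·11 + 4   →  a_2 = 1

1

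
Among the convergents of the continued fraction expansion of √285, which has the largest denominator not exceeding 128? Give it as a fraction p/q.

2144/127

√285 = [16; 1, 7, 2, 7, 1, 32, …] (period length 6).
Convergents:
  p_0/q_0 = 16/1
  p_1/q_1 = 17/1
  p_2/q_2 = 135/8
  p_3/q_3 = 287/17
  p_4/q_4 = 2144/127
  p_5/q_5 = 2431/144
q_4 = 127 ≤ 128 < 144 = q_5, so the answer is 2144/127.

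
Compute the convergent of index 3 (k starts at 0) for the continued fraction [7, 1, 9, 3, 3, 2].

245/31

Using pₖ = aₖpₖ₋₁ + pₖ₋₂, qₖ = aₖqₖ₋₁ + qₖ₋₂ (with p₋₁=1, p₋₂=0, q₋₁=0, q₋₂=1):
  k=0: a=7, p=7, q=1
  k=1: a=1, p=8, q=1
  k=2: a=9, p=79, q=10
  k=3: a=3, p=245, q=31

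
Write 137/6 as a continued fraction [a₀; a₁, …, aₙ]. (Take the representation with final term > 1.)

[22; 1, 5]

137 = 22*6 + 5
6 = 1*5 + 1
5 = 5*1 + 0  (stop)
So 137/6 = [22; 1, 5].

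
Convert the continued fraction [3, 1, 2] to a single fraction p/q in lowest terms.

Using pₖ = aₖpₖ₋₁ + pₖ₋₂ and qₖ = aₖqₖ₋₁ + qₖ₋₂:
  k=0: a=3, p=3, q=1
  k=1: a=1, p=4, q=1
  k=2: a=2, p=11, q=3

11/3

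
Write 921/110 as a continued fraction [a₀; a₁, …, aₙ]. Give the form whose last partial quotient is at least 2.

921 = 8*110 + 41
110 = 2*41 + 28
41 = 1*28 + 13
28 = 2*13 + 2
13 = 6*2 + 1
2 = 2*1 + 0  (stop)
So 921/110 = [8; 2, 1, 2, 6, 2].

[8; 2, 1, 2, 6, 2]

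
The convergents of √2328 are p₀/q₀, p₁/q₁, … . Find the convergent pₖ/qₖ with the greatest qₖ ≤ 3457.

74497/1544

√2328 = [48; 4, 96, …] (period length 2).
Convergents:
  p_0/q_0 = 48/1
  p_1/q_1 = 193/4
  p_2/q_2 = 18576/385
  p_3/q_3 = 74497/1544
  p_4/q_4 = 7170288/148609
q_3 = 1544 ≤ 3457 < 148609 = q_4, so the answer is 74497/1544.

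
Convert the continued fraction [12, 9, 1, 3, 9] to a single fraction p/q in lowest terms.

4369/361

Using pₖ = aₖpₖ₋₁ + pₖ₋₂ and qₖ = aₖqₖ₋₁ + qₖ₋₂:
  k=0: a=12, p=12, q=1
  k=1: a=9, p=109, q=9
  k=2: a=1, p=121, q=10
  k=3: a=3, p=472, q=39
  k=4: a=9, p=4369, q=361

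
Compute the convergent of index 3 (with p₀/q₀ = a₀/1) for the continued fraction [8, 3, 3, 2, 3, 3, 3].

Using pₖ = aₖpₖ₋₁ + pₖ₋₂, qₖ = aₖqₖ₋₁ + qₖ₋₂ (with p₋₁=1, p₋₂=0, q₋₁=0, q₋₂=1):
  k=0: a=8, p=8, q=1
  k=1: a=3, p=25, q=3
  k=2: a=3, p=83, q=10
  k=3: a=2, p=191, q=23

191/23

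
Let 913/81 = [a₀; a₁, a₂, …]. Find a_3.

2

913 = 11·81 + 22   →  a_0 = 11
81 = 3·22 + 15   →  a_1 = 3
22 = 1·15 + 7   →  a_2 = 1
15 = 2·7 + 1   →  a_3 = 2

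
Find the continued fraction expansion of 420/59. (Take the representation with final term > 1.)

420 = 7·59 + 7
59 = 8·7 + 3
7 = 2·3 + 1
3 = 3·1 + 0  (stop)
So 420/59 = [7; 8, 2, 3].

[7; 8, 2, 3]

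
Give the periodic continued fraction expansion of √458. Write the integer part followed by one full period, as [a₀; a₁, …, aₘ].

a₀ = ⌊√458⌋ = 21.
With m₀=0, d₀=1 and mₖ₊₁ = dₖaₖ − mₖ, dₖ₊₁ = (n − mₖ₊₁²)/dₖ, aₖ₊₁ = ⌊(a₀+mₖ₊₁)/dₖ₊₁⌋:
  k=1: m=21, d=17, a=2
  k=2: m=13, d=17, a=2
  k=3: m=21, d=1, a=42
d=1 and a=2a₀=42 at k=3, so the next step gives (m, d) = (21, 17) again — its k=1 value — and the period has length 3.

[21; 2, 2, 42]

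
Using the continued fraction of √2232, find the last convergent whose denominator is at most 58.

1937/41

√2232 = [47; 4, 10, 4, 94, …] (period length 4).
Convergents:
  p_0/q_0 = 47/1
  p_1/q_1 = 189/4
  p_2/q_2 = 1937/41
  p_3/q_3 = 7937/168
q_2 = 41 ≤ 58 < 168 = q_3, so the answer is 1937/41.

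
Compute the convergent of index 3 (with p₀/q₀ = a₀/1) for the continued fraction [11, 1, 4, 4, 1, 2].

Using pₖ = aₖpₖ₋₁ + pₖ₋₂, qₖ = aₖqₖ₋₁ + qₖ₋₂ (with p₋₁=1, p₋₂=0, q₋₁=0, q₋₂=1):
  k=0: a=11, p=11, q=1
  k=1: a=1, p=12, q=1
  k=2: a=4, p=59, q=5
  k=3: a=4, p=248, q=21

248/21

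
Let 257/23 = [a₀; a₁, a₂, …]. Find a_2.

1

257 = 11·23 + 4   →  a_0 = 11
23 = 5·4 + 3   →  a_1 = 5
4 = 1·3 + 1   →  a_2 = 1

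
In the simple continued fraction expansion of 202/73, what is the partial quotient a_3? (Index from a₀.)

202 = 2·73 + 56   →  a_0 = 2
73 = 1·56 + 17   →  a_1 = 1
56 = 3·17 + 5   →  a_2 = 3
17 = 3·5 + 2   →  a_3 = 3

3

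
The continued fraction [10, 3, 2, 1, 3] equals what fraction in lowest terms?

Using pₖ = aₖpₖ₋₁ + pₖ₋₂ and qₖ = aₖqₖ₋₁ + qₖ₋₂:
  k=0: a=10, p=10, q=1
  k=1: a=3, p=31, q=3
  k=2: a=2, p=72, q=7
  k=3: a=1, p=103, q=10
  k=4: a=3, p=381, q=37

381/37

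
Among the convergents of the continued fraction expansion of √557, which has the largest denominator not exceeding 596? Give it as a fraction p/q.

11116/471

√557 = [23; 1, 1, 1, 1, 46, …] (period length 5).
Convergents:
  p_0/q_0 = 23/1
  p_1/q_1 = 24/1
  p_2/q_2 = 47/2
  p_3/q_3 = 71/3
  p_4/q_4 = 118/5
  p_5/q_5 = 5499/233
  p_6/q_6 = 5617/238
  p_7/q_7 = 11116/471
  p_8/q_8 = 16733/709
q_7 = 471 ≤ 596 < 709 = q_8, so the answer is 11116/471.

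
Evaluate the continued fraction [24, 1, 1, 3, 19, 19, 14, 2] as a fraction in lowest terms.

Fold from the inside: start with 2/1.
  14 + 1/2 = 29/2
  19 + 2/29 = 553/29
  19 + 29/553 = 10536/553
  3 + 553/10536 = 32161/10536
  1 + 10536/32161 = 42697/32161
  1 + 32161/42697 = 74858/42697
  24 + 42697/74858 = 1839289/74858

1839289/74858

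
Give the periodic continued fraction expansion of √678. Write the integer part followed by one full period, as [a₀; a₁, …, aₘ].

a₀ = ⌊√678⌋ = 26.

[26; 26, 52]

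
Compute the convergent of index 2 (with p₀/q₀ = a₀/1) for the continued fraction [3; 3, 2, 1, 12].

Using pₖ = aₖpₖ₋₁ + pₖ₋₂, qₖ = aₖqₖ₋₁ + qₖ₋₂ (with p₋₁=1, p₋₂=0, q₋₁=0, q₋₂=1):
  k=0: a=3, p=3, q=1
  k=1: a=3, p=10, q=3
  k=2: a=2, p=23, q=7

23/7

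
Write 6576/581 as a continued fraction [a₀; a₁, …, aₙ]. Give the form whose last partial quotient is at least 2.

6576 = 11·581 + 185
581 = 3·185 + 26
185 = 7·26 + 3
26 = 8·3 + 2
3 = 1·2 + 1
2 = 2·1 + 0  (stop)
So 6576/581 = [11; 3, 7, 8, 1, 2].

[11; 3, 7, 8, 1, 2]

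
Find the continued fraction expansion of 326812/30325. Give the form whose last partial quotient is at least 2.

[10; 1, 3, 2, 15, 12, 18]

326812 = 10*30325 + 23562
30325 = 1*23562 + 6763
23562 = 3*6763 + 3273
6763 = 2*3273 + 217
3273 = 15*217 + 18
217 = 12*18 + 1
18 = 18*1 + 0  (stop)
So 326812/30325 = [10; 1, 3, 2, 15, 12, 18].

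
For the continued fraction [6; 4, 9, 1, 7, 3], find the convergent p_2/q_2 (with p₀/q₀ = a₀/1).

Using pₖ = aₖpₖ₋₁ + pₖ₋₂, qₖ = aₖqₖ₋₁ + qₖ₋₂ (with p₋₁=1, p₋₂=0, q₋₁=0, q₋₂=1):
  k=0: a=6, p=6, q=1
  k=1: a=4, p=25, q=4
  k=2: a=9, p=231, q=37

231/37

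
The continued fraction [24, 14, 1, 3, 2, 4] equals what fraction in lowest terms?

14224/591

Using pₖ = aₖpₖ₋₁ + pₖ₋₂ and qₖ = aₖqₖ₋₁ + qₖ₋₂:
  k=0: a=24, p=24, q=1
  k=1: a=14, p=337, q=14
  k=2: a=1, p=361, q=15
  k=3: a=3, p=1420, q=59
  k=4: a=2, p=3201, q=133
  k=5: a=4, p=14224, q=591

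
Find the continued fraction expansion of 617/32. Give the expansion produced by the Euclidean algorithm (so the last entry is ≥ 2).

[19; 3, 1, 1, 4]

617 = 19×32 + 9
32 = 3×9 + 5
9 = 1×5 + 4
5 = 1×4 + 1
4 = 4×1 + 0  (stop)
So 617/32 = [19; 3, 1, 1, 4].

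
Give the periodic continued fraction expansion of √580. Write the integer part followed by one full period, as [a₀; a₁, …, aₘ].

a₀ = ⌊√580⌋ = 24.
With m₀=0, d₀=1 and mₖ₊₁ = dₖaₖ − mₖ, dₖ₊₁ = (n − mₖ₊₁²)/dₖ, aₖ₊₁ = ⌊(a₀+mₖ₊₁)/dₖ₊₁⌋:
  k=1: m=24, d=4, a=12
  k=2: m=24, d=1, a=48
d=1 and a=2a₀=48 at k=2, so the next step gives (m, d) = (24, 4) again — its k=1 value — and the period has length 2.

[24; 12, 48]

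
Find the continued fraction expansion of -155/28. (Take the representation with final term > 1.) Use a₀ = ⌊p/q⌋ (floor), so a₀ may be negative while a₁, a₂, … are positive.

-155 = -6×28 + 13
28 = 2×13 + 2
13 = 6×2 + 1
2 = 2×1 + 0  (stop)
So -155/28 = [-6; 2, 6, 2].

[-6; 2, 6, 2]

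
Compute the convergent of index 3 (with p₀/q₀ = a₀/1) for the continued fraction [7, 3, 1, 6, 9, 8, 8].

Using pₖ = aₖpₖ₋₁ + pₖ₋₂, qₖ = aₖqₖ₋₁ + qₖ₋₂ (with p₋₁=1, p₋₂=0, q₋₁=0, q₋₂=1):
  k=0: a=7, p=7, q=1
  k=1: a=3, p=22, q=3
  k=2: a=1, p=29, q=4
  k=3: a=6, p=196, q=27

196/27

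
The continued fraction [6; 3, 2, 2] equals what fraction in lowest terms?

107/17

Fold from the inside: start with 2/1.
  2 + 1/2 = 5/2
  3 + 2/5 = 17/5
  6 + 5/17 = 107/17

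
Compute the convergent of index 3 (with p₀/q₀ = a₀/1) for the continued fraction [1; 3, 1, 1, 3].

9/7

Using pₖ = aₖpₖ₋₁ + pₖ₋₂, qₖ = aₖqₖ₋₁ + qₖ₋₂ (with p₋₁=1, p₋₂=0, q₋₁=0, q₋₂=1):
  k=0: a=1, p=1, q=1
  k=1: a=3, p=4, q=3
  k=2: a=1, p=5, q=4
  k=3: a=1, p=9, q=7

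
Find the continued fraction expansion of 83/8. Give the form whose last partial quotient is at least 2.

83 = 10*8 + 3
8 = 2*3 + 2
3 = 1*2 + 1
2 = 2*1 + 0  (stop)
So 83/8 = [10; 2, 1, 2].

[10; 2, 1, 2]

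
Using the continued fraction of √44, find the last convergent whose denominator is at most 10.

√44 = [6; 1, 1, 1, 2, 1, 1, 1, 12, …] (period length 8).
Convergents:
  p_0/q_0 = 6/1
  p_1/q_1 = 7/1
  p_2/q_2 = 13/2
  p_3/q_3 = 20/3
  p_4/q_4 = 53/8
  p_5/q_5 = 73/11
q_4 = 8 ≤ 10 < 11 = q_5, so the answer is 53/8.

53/8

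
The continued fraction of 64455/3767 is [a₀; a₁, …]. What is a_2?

64455 = 17·3767 + 416   →  a_0 = 17
3767 = 9·416 + 23   →  a_1 = 9
416 = 18·23 + 2   →  a_2 = 18

18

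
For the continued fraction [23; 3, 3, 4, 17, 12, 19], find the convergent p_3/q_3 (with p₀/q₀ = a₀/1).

Using pₖ = aₖpₖ₋₁ + pₖ₋₂, qₖ = aₖqₖ₋₁ + qₖ₋₂ (with p₋₁=1, p₋₂=0, q₋₁=0, q₋₂=1):
  k=0: a=23, p=23, q=1
  k=1: a=3, p=70, q=3
  k=2: a=3, p=233, q=10
  k=3: a=4, p=1002, q=43

1002/43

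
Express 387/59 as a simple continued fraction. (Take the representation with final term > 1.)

387 = 6×59 + 33
59 = 1×33 + 26
33 = 1×26 + 7
26 = 3×7 + 5
7 = 1×5 + 2
5 = 2×2 + 1
2 = 2×1 + 0  (stop)
So 387/59 = [6; 1, 1, 3, 1, 2, 2].

[6; 1, 1, 3, 1, 2, 2]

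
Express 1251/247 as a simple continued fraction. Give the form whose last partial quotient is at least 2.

1251 = 5·247 + 16
247 = 15·16 + 7
16 = 2·7 + 2
7 = 3·2 + 1
2 = 2·1 + 0  (stop)
So 1251/247 = [5; 15, 2, 3, 2].

[5; 15, 2, 3, 2]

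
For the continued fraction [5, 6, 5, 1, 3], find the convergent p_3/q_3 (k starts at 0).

191/37

Using pₖ = aₖpₖ₋₁ + pₖ₋₂, qₖ = aₖqₖ₋₁ + qₖ₋₂ (with p₋₁=1, p₋₂=0, q₋₁=0, q₋₂=1):
  k=0: a=5, p=5, q=1
  k=1: a=6, p=31, q=6
  k=2: a=5, p=160, q=31
  k=3: a=1, p=191, q=37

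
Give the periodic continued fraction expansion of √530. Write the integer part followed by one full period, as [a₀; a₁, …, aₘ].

[23; 46]

a₀ = ⌊√530⌋ = 23.
With m₀=0, d₀=1 and mₖ₊₁ = dₖaₖ − mₖ, dₖ₊₁ = (n − mₖ₊₁²)/dₖ, aₖ₊₁ = ⌊(a₀+mₖ₊₁)/dₖ₊₁⌋:
  k=1: m=23, d=1, a=46
d=1 and a=2a₀=46 at k=1, so the next step gives (m, d) = (23, 1) again — its k=1 value — and the period has length 1.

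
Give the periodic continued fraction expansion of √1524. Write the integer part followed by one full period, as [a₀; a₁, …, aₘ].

[39; 26, 78]

a₀ = ⌊√1524⌋ = 39.
With m₀=0, d₀=1 and mₖ₊₁ = dₖaₖ − mₖ, dₖ₊₁ = (n − mₖ₊₁²)/dₖ, aₖ₊₁ = ⌊(a₀+mₖ₊₁)/dₖ₊₁⌋:
  k=1: m=39, d=3, a=26
  k=2: m=39, d=1, a=78
d=1 and a=2a₀=78 at k=2, so the next step gives (m, d) = (39, 3) again — its k=1 value — and the period has length 2.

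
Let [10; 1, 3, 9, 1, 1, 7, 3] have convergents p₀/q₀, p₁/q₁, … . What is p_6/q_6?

Using pₖ = aₖpₖ₋₁ + pₖ₋₂, qₖ = aₖqₖ₋₁ + qₖ₋₂ (with p₋₁=1, p₋₂=0, q₋₁=0, q₋₂=1):
  k=0: a=10, p=10, q=1
  k=1: a=1, p=11, q=1
  k=2: a=3, p=43, q=4
  k=3: a=9, p=398, q=37
  k=4: a=1, p=441, q=41
  k=5: a=1, p=839, q=78
  k=6: a=7, p=6314, q=587

6314/587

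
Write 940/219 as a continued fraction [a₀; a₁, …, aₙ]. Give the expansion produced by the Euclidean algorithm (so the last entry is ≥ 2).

[4; 3, 2, 2, 1, 2, 3]

940 = 4×219 + 64
219 = 3×64 + 27
64 = 2×27 + 10
27 = 2×10 + 7
10 = 1×7 + 3
7 = 2×3 + 1
3 = 3×1 + 0  (stop)
So 940/219 = [4; 3, 2, 2, 1, 2, 3].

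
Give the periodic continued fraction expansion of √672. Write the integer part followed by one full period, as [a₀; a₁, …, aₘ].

a₀ = ⌊√672⌋ = 25.
With m₀=0, d₀=1 and mₖ₊₁ = dₖaₖ − mₖ, dₖ₊₁ = (n − mₖ₊₁²)/dₖ, aₖ₊₁ = ⌊(a₀+mₖ₊₁)/dₖ₊₁⌋:
  k=1: m=25, d=47, a=1
  k=2: m=22, d=4, a=11
  k=3: m=22, d=47, a=1
  k=4: m=25, d=1, a=50
d=1 and a=2a₀=50 at k=4, so the next step gives (m, d) = (25, 47) again — its k=1 value — and the period has length 4.

[25; 1, 11, 1, 50]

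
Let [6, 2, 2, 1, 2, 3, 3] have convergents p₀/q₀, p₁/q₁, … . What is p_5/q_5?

Using pₖ = aₖpₖ₋₁ + pₖ₋₂, qₖ = aₖqₖ₋₁ + qₖ₋₂ (with p₋₁=1, p₋₂=0, q₋₁=0, q₋₂=1):
  k=0: a=6, p=6, q=1
  k=1: a=2, p=13, q=2
  k=2: a=2, p=32, q=5
  k=3: a=1, p=45, q=7
  k=4: a=2, p=122, q=19
  k=5: a=3, p=411, q=64

411/64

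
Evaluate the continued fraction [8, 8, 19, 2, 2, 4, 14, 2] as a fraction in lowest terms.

822689/101264

Using pₖ = aₖpₖ₋₁ + pₖ₋₂ and qₖ = aₖqₖ₋₁ + qₖ₋₂:
  k=0: a=8, p=8, q=1
  k=1: a=8, p=65, q=8
  k=2: a=19, p=1243, q=153
  k=3: a=2, p=2551, q=314
  k=4: a=2, p=6345, q=781
  k=5: a=4, p=27931, q=3438
  k=6: a=14, p=397379, q=48913
  k=7: a=2, p=822689, q=101264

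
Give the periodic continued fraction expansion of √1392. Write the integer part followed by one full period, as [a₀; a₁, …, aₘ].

a₀ = ⌊√1392⌋ = 37.
With m₀=0, d₀=1 and mₖ₊₁ = dₖaₖ − mₖ, dₖ₊₁ = (n − mₖ₊₁²)/dₖ, aₖ₊₁ = ⌊(a₀+mₖ₊₁)/dₖ₊₁⌋:
  k=1: m=37, d=23, a=3
  k=2: m=32, d=16, a=4
  k=3: m=32, d=23, a=3
  k=4: m=37, d=1, a=74
d=1 and a=2a₀=74 at k=4, so the next step gives (m, d) = (37, 23) again — its k=1 value — and the period has length 4.

[37; 3, 4, 3, 74]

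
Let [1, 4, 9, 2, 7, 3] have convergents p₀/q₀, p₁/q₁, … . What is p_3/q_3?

97/78

Using pₖ = aₖpₖ₋₁ + pₖ₋₂, qₖ = aₖqₖ₋₁ + qₖ₋₂ (with p₋₁=1, p₋₂=0, q₋₁=0, q₋₂=1):
  k=0: a=1, p=1, q=1
  k=1: a=4, p=5, q=4
  k=2: a=9, p=46, q=37
  k=3: a=2, p=97, q=78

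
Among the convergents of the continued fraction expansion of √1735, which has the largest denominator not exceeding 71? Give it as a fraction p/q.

2041/49

√1735 = [41; 1, 1, 1, 7, 1, 1, 1, 82, …] (period length 8).
Convergents:
  p_0/q_0 = 41/1
  p_1/q_1 = 42/1
  p_2/q_2 = 83/2
  p_3/q_3 = 125/3
  p_4/q_4 = 958/23
  p_5/q_5 = 1083/26
  p_6/q_6 = 2041/49
  p_7/q_7 = 3124/75
q_6 = 49 ≤ 71 < 75 = q_7, so the answer is 2041/49.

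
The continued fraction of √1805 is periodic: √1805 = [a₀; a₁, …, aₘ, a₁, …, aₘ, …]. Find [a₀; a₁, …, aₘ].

[42; 2, 16, 2, 84]

a₀ = ⌊√1805⌋ = 42.
With m₀=0, d₀=1 and mₖ₊₁ = dₖaₖ − mₖ, dₖ₊₁ = (n − mₖ₊₁²)/dₖ, aₖ₊₁ = ⌊(a₀+mₖ₊₁)/dₖ₊₁⌋:
  k=1: m=42, d=41, a=2
  k=2: m=40, d=5, a=16
  k=3: m=40, d=41, a=2
  k=4: m=42, d=1, a=84
d=1 and a=2a₀=84 at k=4, so the next step gives (m, d) = (42, 41) again — its k=1 value — and the period has length 4.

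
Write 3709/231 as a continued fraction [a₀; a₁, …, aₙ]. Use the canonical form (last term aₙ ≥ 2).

3709 = 16×231 + 13
231 = 17×13 + 10
13 = 1×10 + 3
10 = 3×3 + 1
3 = 3×1 + 0  (stop)
So 3709/231 = [16; 17, 1, 3, 3].

[16; 17, 1, 3, 3]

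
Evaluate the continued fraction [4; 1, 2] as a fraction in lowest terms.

14/3

Using pₖ = aₖpₖ₋₁ + pₖ₋₂ and qₖ = aₖqₖ₋₁ + qₖ₋₂:
  k=0: a=4, p=4, q=1
  k=1: a=1, p=5, q=1
  k=2: a=2, p=14, q=3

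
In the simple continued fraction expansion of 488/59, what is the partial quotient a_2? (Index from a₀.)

488 = 8·59 + 16   →  a_0 = 8
59 = 3·16 + 11   →  a_1 = 3
16 = 1·11 + 5   →  a_2 = 1

1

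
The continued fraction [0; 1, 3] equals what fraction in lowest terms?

3/4

Fold from the inside: start with 3/1.
  1 + 1/3 = 4/3
  0 + 3/4 = 3/4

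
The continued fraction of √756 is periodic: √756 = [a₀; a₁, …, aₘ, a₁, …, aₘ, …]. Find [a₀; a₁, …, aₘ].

[27; 2, 54]

a₀ = ⌊√756⌋ = 27.
With m₀=0, d₀=1 and mₖ₊₁ = dₖaₖ − mₖ, dₖ₊₁ = (n − mₖ₊₁²)/dₖ, aₖ₊₁ = ⌊(a₀+mₖ₊₁)/dₖ₊₁⌋:
  k=1: m=27, d=27, a=2
  k=2: m=27, d=1, a=54
d=1 and a=2a₀=54 at k=2, so the next step gives (m, d) = (27, 27) again — its k=1 value — and the period has length 2.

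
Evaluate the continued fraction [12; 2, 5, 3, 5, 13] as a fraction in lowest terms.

Fold from the inside: start with 13/1.
  5 + 1/13 = 66/13
  3 + 13/66 = 211/66
  5 + 66/211 = 1121/211
  2 + 211/1121 = 2453/1121
  12 + 1121/2453 = 30557/2453

30557/2453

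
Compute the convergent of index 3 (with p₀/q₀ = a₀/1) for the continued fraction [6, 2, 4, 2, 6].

Using pₖ = aₖpₖ₋₁ + pₖ₋₂, qₖ = aₖqₖ₋₁ + qₖ₋₂ (with p₋₁=1, p₋₂=0, q₋₁=0, q₋₂=1):
  k=0: a=6, p=6, q=1
  k=1: a=2, p=13, q=2
  k=2: a=4, p=58, q=9
  k=3: a=2, p=129, q=20

129/20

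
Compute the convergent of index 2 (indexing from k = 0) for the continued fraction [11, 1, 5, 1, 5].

Using pₖ = aₖpₖ₋₁ + pₖ₋₂, qₖ = aₖqₖ₋₁ + qₖ₋₂ (with p₋₁=1, p₋₂=0, q₋₁=0, q₋₂=1):
  k=0: a=11, p=11, q=1
  k=1: a=1, p=12, q=1
  k=2: a=5, p=71, q=6

71/6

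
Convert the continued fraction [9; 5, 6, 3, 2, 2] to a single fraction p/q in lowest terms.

5075/552

Using pₖ = aₖpₖ₋₁ + pₖ₋₂ and qₖ = aₖqₖ₋₁ + qₖ₋₂:
  k=0: a=9, p=9, q=1
  k=1: a=5, p=46, q=5
  k=2: a=6, p=285, q=31
  k=3: a=3, p=901, q=98
  k=4: a=2, p=2087, q=227
  k=5: a=2, p=5075, q=552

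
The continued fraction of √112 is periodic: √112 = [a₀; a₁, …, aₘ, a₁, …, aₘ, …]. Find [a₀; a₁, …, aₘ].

a₀ = ⌊√112⌋ = 10.

[10; 1, 1, 2, 1, 1, 20]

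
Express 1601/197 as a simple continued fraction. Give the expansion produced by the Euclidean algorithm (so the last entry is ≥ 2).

[8; 7, 1, 7, 3]

1601 = 8*197 + 25
197 = 7*25 + 22
25 = 1*22 + 3
22 = 7*3 + 1
3 = 3*1 + 0  (stop)
So 1601/197 = [8; 7, 1, 7, 3].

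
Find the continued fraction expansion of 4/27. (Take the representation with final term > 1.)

4 = 0·27 + 4
27 = 6·4 + 3
4 = 1·3 + 1
3 = 3·1 + 0  (stop)
So 4/27 = [0; 6, 1, 3].

[0; 6, 1, 3]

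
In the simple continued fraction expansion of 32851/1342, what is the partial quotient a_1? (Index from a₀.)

32851 = 24·1342 + 643   →  a_0 = 24
1342 = 2·643 + 56   →  a_1 = 2

2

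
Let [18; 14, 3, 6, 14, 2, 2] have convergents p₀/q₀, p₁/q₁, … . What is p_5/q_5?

144089/7974

Using pₖ = aₖpₖ₋₁ + pₖ₋₂, qₖ = aₖqₖ₋₁ + qₖ₋₂ (with p₋₁=1, p₋₂=0, q₋₁=0, q₋₂=1):
  k=0: a=18, p=18, q=1
  k=1: a=14, p=253, q=14
  k=2: a=3, p=777, q=43
  k=3: a=6, p=4915, q=272
  k=4: a=14, p=69587, q=3851
  k=5: a=2, p=144089, q=7974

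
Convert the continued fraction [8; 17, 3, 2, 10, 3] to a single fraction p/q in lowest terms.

Using pₖ = aₖpₖ₋₁ + pₖ₋₂ and qₖ = aₖqₖ₋₁ + qₖ₋₂:
  k=0: a=8, p=8, q=1
  k=1: a=17, p=137, q=17
  k=2: a=3, p=419, q=52
  k=3: a=2, p=975, q=121
  k=4: a=10, p=10169, q=1262
  k=5: a=3, p=31482, q=3907

31482/3907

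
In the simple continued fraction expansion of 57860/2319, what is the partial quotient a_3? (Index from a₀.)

6

57860 = 24·2319 + 2204   →  a_0 = 24
2319 = 1·2204 + 115   →  a_1 = 1
2204 = 19·115 + 19   →  a_2 = 19
115 = 6·19 + 1   →  a_3 = 6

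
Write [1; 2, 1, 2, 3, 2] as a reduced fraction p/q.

85/62

Fold from the inside: start with 2/1.
  3 + 1/2 = 7/2
  2 + 2/7 = 16/7
  1 + 7/16 = 23/16
  2 + 16/23 = 62/23
  1 + 23/62 = 85/62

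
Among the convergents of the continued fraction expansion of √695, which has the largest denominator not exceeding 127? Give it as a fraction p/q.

√695 = [26; 2, 1, 3, 10, 3, 1, 2, 52, …] (period length 8).
Convergents:
  p_0/q_0 = 26/1
  p_1/q_1 = 53/2
  p_2/q_2 = 79/3
  p_3/q_3 = 290/11
  p_4/q_4 = 2979/113
  p_5/q_5 = 9227/350
q_4 = 113 ≤ 127 < 350 = q_5, so the answer is 2979/113.

2979/113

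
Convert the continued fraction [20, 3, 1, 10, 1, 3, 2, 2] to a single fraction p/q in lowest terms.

20539/1014

Using pₖ = aₖpₖ₋₁ + pₖ₋₂ and qₖ = aₖqₖ₋₁ + qₖ₋₂:
  k=0: a=20, p=20, q=1
  k=1: a=3, p=61, q=3
  k=2: a=1, p=81, q=4
  k=3: a=10, p=871, q=43
  k=4: a=1, p=952, q=47
  k=5: a=3, p=3727, q=184
  k=6: a=2, p=8406, q=415
  k=7: a=2, p=20539, q=1014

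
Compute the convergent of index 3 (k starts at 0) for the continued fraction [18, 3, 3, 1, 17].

Using pₖ = aₖpₖ₋₁ + pₖ₋₂, qₖ = aₖqₖ₋₁ + qₖ₋₂ (with p₋₁=1, p₋₂=0, q₋₁=0, q₋₂=1):
  k=0: a=18, p=18, q=1
  k=1: a=3, p=55, q=3
  k=2: a=3, p=183, q=10
  k=3: a=1, p=238, q=13

238/13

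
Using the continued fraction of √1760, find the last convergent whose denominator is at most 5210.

√1760 = [41; 1, 19, 1, 82, …] (period length 4).
Convergents:
  p_0/q_0 = 41/1
  p_1/q_1 = 42/1
  p_2/q_2 = 839/20
  p_3/q_3 = 881/21
  p_4/q_4 = 73081/1742
  p_5/q_5 = 73962/1763
  p_6/q_6 = 1478359/35239
q_5 = 1763 ≤ 5210 < 35239 = q_6, so the answer is 73962/1763.

73962/1763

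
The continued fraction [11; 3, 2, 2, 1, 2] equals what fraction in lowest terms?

734/65

Using pₖ = aₖpₖ₋₁ + pₖ₋₂ and qₖ = aₖqₖ₋₁ + qₖ₋₂:
  k=0: a=11, p=11, q=1
  k=1: a=3, p=34, q=3
  k=2: a=2, p=79, q=7
  k=3: a=2, p=192, q=17
  k=4: a=1, p=271, q=24
  k=5: a=2, p=734, q=65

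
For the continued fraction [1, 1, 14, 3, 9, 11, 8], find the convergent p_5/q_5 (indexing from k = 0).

9219/4765

Using pₖ = aₖpₖ₋₁ + pₖ₋₂, qₖ = aₖqₖ₋₁ + qₖ₋₂ (with p₋₁=1, p₋₂=0, q₋₁=0, q₋₂=1):
  k=0: a=1, p=1, q=1
  k=1: a=1, p=2, q=1
  k=2: a=14, p=29, q=15
  k=3: a=3, p=89, q=46
  k=4: a=9, p=830, q=429
  k=5: a=11, p=9219, q=4765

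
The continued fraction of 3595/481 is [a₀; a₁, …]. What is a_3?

3595 = 7·481 + 228   →  a_0 = 7
481 = 2·228 + 25   →  a_1 = 2
228 = 9·25 + 3   →  a_2 = 9
25 = 8·3 + 1   →  a_3 = 8

8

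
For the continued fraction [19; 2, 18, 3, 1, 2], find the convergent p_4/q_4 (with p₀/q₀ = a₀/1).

Using pₖ = aₖpₖ₋₁ + pₖ₋₂, qₖ = aₖqₖ₋₁ + qₖ₋₂ (with p₋₁=1, p₋₂=0, q₋₁=0, q₋₂=1):
  k=0: a=19, p=19, q=1
  k=1: a=2, p=39, q=2
  k=2: a=18, p=721, q=37
  k=3: a=3, p=2202, q=113
  k=4: a=1, p=2923, q=150

2923/150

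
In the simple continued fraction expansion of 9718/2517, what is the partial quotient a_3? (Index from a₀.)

9718 = 3·2517 + 2167   →  a_0 = 3
2517 = 1·2167 + 350   →  a_1 = 1
2167 = 6·350 + 67   →  a_2 = 6
350 = 5·67 + 15   →  a_3 = 5

5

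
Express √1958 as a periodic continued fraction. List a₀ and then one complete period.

[44; 4, 88]

a₀ = ⌊√1958⌋ = 44.
With m₀=0, d₀=1 and mₖ₊₁ = dₖaₖ − mₖ, dₖ₊₁ = (n − mₖ₊₁²)/dₖ, aₖ₊₁ = ⌊(a₀+mₖ₊₁)/dₖ₊₁⌋:
  k=1: m=44, d=22, a=4
  k=2: m=44, d=1, a=88
d=1 and a=2a₀=88 at k=2, so the next step gives (m, d) = (44, 22) again — its k=1 value — and the period has length 2.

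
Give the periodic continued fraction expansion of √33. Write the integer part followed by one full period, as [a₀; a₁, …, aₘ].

[5; 1, 2, 1, 10]

a₀ = ⌊√33⌋ = 5.
With m₀=0, d₀=1 and mₖ₊₁ = dₖaₖ − mₖ, dₖ₊₁ = (n − mₖ₊₁²)/dₖ, aₖ₊₁ = ⌊(a₀+mₖ₊₁)/dₖ₊₁⌋:
  k=1: m=5, d=8, a=1
  k=2: m=3, d=3, a=2
  k=3: m=3, d=8, a=1
  k=4: m=5, d=1, a=10
d=1 and a=2a₀=10 at k=4, so the next step gives (m, d) = (5, 8) again — its k=1 value — and the period has length 4.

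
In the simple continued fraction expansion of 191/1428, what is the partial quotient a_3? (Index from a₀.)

10

191 = 0·1428 + 191   →  a_0 = 0
1428 = 7·191 + 91   →  a_1 = 7
191 = 2·91 + 9   →  a_2 = 2
91 = 10·9 + 1   →  a_3 = 10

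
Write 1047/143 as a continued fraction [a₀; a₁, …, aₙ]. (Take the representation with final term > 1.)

[7; 3, 9, 5]

1047 = 7·143 + 46
143 = 3·46 + 5
46 = 9·5 + 1
5 = 5·1 + 0  (stop)
So 1047/143 = [7; 3, 9, 5].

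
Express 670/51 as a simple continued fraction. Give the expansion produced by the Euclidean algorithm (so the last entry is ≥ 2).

670 = 13·51 + 7
51 = 7·7 + 2
7 = 3·2 + 1
2 = 2·1 + 0  (stop)
So 670/51 = [13; 7, 3, 2].

[13; 7, 3, 2]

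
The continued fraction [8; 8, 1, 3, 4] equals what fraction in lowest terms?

Fold from the inside: start with 4/1.
  3 + 1/4 = 13/4
  1 + 4/13 = 17/13
  8 + 13/17 = 149/17
  8 + 17/149 = 1209/149

1209/149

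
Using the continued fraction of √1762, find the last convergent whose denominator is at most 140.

1763/42

√1762 = [41; 1, 40, 1, 82, …] (period length 4).
Convergents:
  p_0/q_0 = 41/1
  p_1/q_1 = 42/1
  p_2/q_2 = 1721/41
  p_3/q_3 = 1763/42
  p_4/q_4 = 146287/3485
q_3 = 42 ≤ 140 < 3485 = q_4, so the answer is 1763/42.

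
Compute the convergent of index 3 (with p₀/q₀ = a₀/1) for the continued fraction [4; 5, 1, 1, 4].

Using pₖ = aₖpₖ₋₁ + pₖ₋₂, qₖ = aₖqₖ₋₁ + qₖ₋₂ (with p₋₁=1, p₋₂=0, q₋₁=0, q₋₂=1):
  k=0: a=4, p=4, q=1
  k=1: a=5, p=21, q=5
  k=2: a=1, p=25, q=6
  k=3: a=1, p=46, q=11

46/11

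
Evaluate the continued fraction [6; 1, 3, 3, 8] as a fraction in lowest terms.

Fold from the inside: start with 8/1.
  3 + 1/8 = 25/8
  3 + 8/25 = 83/25
  1 + 25/83 = 108/83
  6 + 83/108 = 731/108

731/108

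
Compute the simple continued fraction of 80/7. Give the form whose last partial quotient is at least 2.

80 = 11×7 + 3
7 = 2×3 + 1
3 = 3×1 + 0  (stop)
So 80/7 = [11; 2, 3].

[11; 2, 3]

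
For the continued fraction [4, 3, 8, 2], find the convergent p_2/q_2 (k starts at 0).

Using pₖ = aₖpₖ₋₁ + pₖ₋₂, qₖ = aₖqₖ₋₁ + qₖ₋₂ (with p₋₁=1, p₋₂=0, q₋₁=0, q₋₂=1):
  k=0: a=4, p=4, q=1
  k=1: a=3, p=13, q=3
  k=2: a=8, p=108, q=25

108/25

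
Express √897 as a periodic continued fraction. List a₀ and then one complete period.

[29; 1, 18, 1, 58]

a₀ = ⌊√897⌋ = 29.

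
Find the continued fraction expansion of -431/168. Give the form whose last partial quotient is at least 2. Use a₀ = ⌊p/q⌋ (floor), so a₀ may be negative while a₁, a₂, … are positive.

[-3; 2, 3, 3, 7]

-431 = -3×168 + 73
168 = 2×73 + 22
73 = 3×22 + 7
22 = 3×7 + 1
7 = 7×1 + 0  (stop)
So -431/168 = [-3; 2, 3, 3, 7].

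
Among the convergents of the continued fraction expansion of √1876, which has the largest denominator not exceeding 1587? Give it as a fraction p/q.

42923/991

√1876 = [43; 3, 5, 12, 5, 3, 86, …] (period length 6).
Convergents:
  p_0/q_0 = 43/1
  p_1/q_1 = 130/3
  p_2/q_2 = 693/16
  p_3/q_3 = 8446/195
  p_4/q_4 = 42923/991
  p_5/q_5 = 137215/3168
q_4 = 991 ≤ 1587 < 3168 = q_5, so the answer is 42923/991.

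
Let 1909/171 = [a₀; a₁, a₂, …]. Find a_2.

1909 = 11·171 + 28   →  a_0 = 11
171 = 6·28 + 3   →  a_1 = 6
28 = 9·3 + 1   →  a_2 = 9

9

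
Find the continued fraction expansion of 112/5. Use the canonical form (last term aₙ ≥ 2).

[22; 2, 2]

112 = 22*5 + 2
5 = 2*2 + 1
2 = 2*1 + 0  (stop)
So 112/5 = [22; 2, 2].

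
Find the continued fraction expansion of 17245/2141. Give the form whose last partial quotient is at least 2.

[8; 18, 3, 2, 1, 11]

17245 = 8*2141 + 117
2141 = 18*117 + 35
117 = 3*35 + 12
35 = 2*12 + 11
12 = 1*11 + 1
11 = 11*1 + 0  (stop)
So 17245/2141 = [8; 18, 3, 2, 1, 11].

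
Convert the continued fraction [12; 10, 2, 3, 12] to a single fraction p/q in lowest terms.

10850/897

Using pₖ = aₖpₖ₋₁ + pₖ₋₂ and qₖ = aₖqₖ₋₁ + qₖ₋₂:
  k=0: a=12, p=12, q=1
  k=1: a=10, p=121, q=10
  k=2: a=2, p=254, q=21
  k=3: a=3, p=883, q=73
  k=4: a=12, p=10850, q=897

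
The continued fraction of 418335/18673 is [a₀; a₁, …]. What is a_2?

2

418335 = 22·18673 + 7529   →  a_0 = 22
18673 = 2·7529 + 3615   →  a_1 = 2
7529 = 2·3615 + 299   →  a_2 = 2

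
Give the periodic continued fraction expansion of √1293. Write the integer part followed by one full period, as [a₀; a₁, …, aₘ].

[35; 1, 22, 1, 70]

a₀ = ⌊√1293⌋ = 35.
With m₀=0, d₀=1 and mₖ₊₁ = dₖaₖ − mₖ, dₖ₊₁ = (n − mₖ₊₁²)/dₖ, aₖ₊₁ = ⌊(a₀+mₖ₊₁)/dₖ₊₁⌋:
  k=1: m=35, d=68, a=1
  k=2: m=33, d=3, a=22
  k=3: m=33, d=68, a=1
  k=4: m=35, d=1, a=70
d=1 and a=2a₀=70 at k=4, so the next step gives (m, d) = (35, 68) again — its k=1 value — and the period has length 4.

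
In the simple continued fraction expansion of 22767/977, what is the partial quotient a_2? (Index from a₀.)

22767 = 23·977 + 296   →  a_0 = 23
977 = 3·296 + 89   →  a_1 = 3
296 = 3·89 + 29   →  a_2 = 3

3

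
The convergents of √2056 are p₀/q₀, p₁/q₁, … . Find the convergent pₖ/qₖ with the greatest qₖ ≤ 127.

√2056 = [45; 2, 1, 10, 1, 2, 90, …] (period length 6).
Convergents:
  p_0/q_0 = 45/1
  p_1/q_1 = 91/2
  p_2/q_2 = 136/3
  p_3/q_3 = 1451/32
  p_4/q_4 = 1587/35
  p_5/q_5 = 4625/102
  p_6/q_6 = 417837/9215
q_5 = 102 ≤ 127 < 9215 = q_6, so the answer is 4625/102.

4625/102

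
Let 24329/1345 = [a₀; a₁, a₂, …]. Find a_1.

24329 = 18·1345 + 119   →  a_0 = 18
1345 = 11·119 + 36   →  a_1 = 11

11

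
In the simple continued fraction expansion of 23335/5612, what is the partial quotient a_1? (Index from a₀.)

23335 = 4·5612 + 887   →  a_0 = 4
5612 = 6·887 + 290   →  a_1 = 6

6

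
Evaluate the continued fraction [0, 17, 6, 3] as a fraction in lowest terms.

Using pₖ = aₖpₖ₋₁ + pₖ₋₂ and qₖ = aₖqₖ₋₁ + qₖ₋₂:
  k=0: a=0, p=0, q=1
  k=1: a=17, p=1, q=17
  k=2: a=6, p=6, q=103
  k=3: a=3, p=19, q=326

19/326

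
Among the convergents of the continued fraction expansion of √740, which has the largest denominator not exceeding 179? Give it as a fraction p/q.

√740 = [27; 4, 1, 12, 1, 4, 54, …] (period length 6).
Convergents:
  p_0/q_0 = 27/1
  p_1/q_1 = 109/4
  p_2/q_2 = 136/5
  p_3/q_3 = 1741/64
  p_4/q_4 = 1877/69
  p_5/q_5 = 9249/340
q_4 = 69 ≤ 179 < 340 = q_5, so the answer is 1877/69.

1877/69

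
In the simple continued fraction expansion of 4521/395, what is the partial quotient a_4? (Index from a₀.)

4521 = 11·395 + 176   →  a_0 = 11
395 = 2·176 + 43   →  a_1 = 2
176 = 4·43 + 4   →  a_2 = 4
43 = 10·4 + 3   →  a_3 = 10
4 = 1·3 + 1   →  a_4 = 1

1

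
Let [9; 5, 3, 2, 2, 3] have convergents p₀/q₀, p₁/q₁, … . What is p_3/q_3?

Using pₖ = aₖpₖ₋₁ + pₖ₋₂, qₖ = aₖqₖ₋₁ + qₖ₋₂ (with p₋₁=1, p₋₂=0, q₋₁=0, q₋₂=1):
  k=0: a=9, p=9, q=1
  k=1: a=5, p=46, q=5
  k=2: a=3, p=147, q=16
  k=3: a=2, p=340, q=37

340/37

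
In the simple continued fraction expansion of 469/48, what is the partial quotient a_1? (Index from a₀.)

1

469 = 9·48 + 37   →  a_0 = 9
48 = 1·37 + 11   →  a_1 = 1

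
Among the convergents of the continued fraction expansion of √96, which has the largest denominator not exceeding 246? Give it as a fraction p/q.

970/99

√96 = [9; 1, 3, 1, 18, …] (period length 4).
Convergents:
  p_0/q_0 = 9/1
  p_1/q_1 = 10/1
  p_2/q_2 = 39/4
  p_3/q_3 = 49/5
  p_4/q_4 = 921/94
  p_5/q_5 = 970/99
  p_6/q_6 = 3831/391
q_5 = 99 ≤ 246 < 391 = q_6, so the answer is 970/99.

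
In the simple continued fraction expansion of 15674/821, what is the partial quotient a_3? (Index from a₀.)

15674 = 19·821 + 75   →  a_0 = 19
821 = 10·75 + 71   →  a_1 = 10
75 = 1·71 + 4   →  a_2 = 1
71 = 17·4 + 3   →  a_3 = 17

17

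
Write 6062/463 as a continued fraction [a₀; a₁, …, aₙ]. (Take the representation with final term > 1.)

6062 = 13*463 + 43
463 = 10*43 + 33
43 = 1*33 + 10
33 = 3*10 + 3
10 = 3*3 + 1
3 = 3*1 + 0  (stop)
So 6062/463 = [13; 10, 1, 3, 3, 3].

[13; 10, 1, 3, 3, 3]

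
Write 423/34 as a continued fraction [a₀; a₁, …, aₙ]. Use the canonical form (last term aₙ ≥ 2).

423 = 12·34 + 15
34 = 2·15 + 4
15 = 3·4 + 3
4 = 1·3 + 1
3 = 3·1 + 0  (stop)
So 423/34 = [12; 2, 3, 1, 3].

[12; 2, 3, 1, 3]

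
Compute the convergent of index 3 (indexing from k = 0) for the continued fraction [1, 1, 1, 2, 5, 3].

8/5

Using pₖ = aₖpₖ₋₁ + pₖ₋₂, qₖ = aₖqₖ₋₁ + qₖ₋₂ (with p₋₁=1, p₋₂=0, q₋₁=0, q₋₂=1):
  k=0: a=1, p=1, q=1
  k=1: a=1, p=2, q=1
  k=2: a=1, p=3, q=2
  k=3: a=2, p=8, q=5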